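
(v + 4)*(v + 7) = v^2 + 11*v + 28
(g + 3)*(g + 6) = g^2 + 9*g + 18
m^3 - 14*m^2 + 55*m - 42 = (m - 7)*(m - 6)*(m - 1)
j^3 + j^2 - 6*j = j*(j - 2)*(j + 3)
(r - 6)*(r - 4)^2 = r^3 - 14*r^2 + 64*r - 96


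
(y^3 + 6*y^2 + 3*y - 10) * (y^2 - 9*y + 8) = y^5 - 3*y^4 - 43*y^3 + 11*y^2 + 114*y - 80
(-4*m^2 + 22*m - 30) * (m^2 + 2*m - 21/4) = -4*m^4 + 14*m^3 + 35*m^2 - 351*m/2 + 315/2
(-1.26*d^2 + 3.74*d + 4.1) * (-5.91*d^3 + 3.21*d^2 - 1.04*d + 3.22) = 7.4466*d^5 - 26.148*d^4 - 10.9152*d^3 + 5.2142*d^2 + 7.7788*d + 13.202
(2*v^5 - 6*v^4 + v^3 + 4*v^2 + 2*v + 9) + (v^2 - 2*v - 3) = 2*v^5 - 6*v^4 + v^3 + 5*v^2 + 6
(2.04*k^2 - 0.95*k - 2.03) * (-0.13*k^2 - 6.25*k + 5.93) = -0.2652*k^4 - 12.6265*k^3 + 18.2986*k^2 + 7.054*k - 12.0379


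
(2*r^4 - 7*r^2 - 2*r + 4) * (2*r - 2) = 4*r^5 - 4*r^4 - 14*r^3 + 10*r^2 + 12*r - 8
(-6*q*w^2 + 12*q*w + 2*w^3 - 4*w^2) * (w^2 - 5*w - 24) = -6*q*w^4 + 42*q*w^3 + 84*q*w^2 - 288*q*w + 2*w^5 - 14*w^4 - 28*w^3 + 96*w^2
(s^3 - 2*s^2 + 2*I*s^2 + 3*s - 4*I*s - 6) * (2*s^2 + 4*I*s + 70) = 2*s^5 - 4*s^4 + 8*I*s^4 + 68*s^3 - 16*I*s^3 - 136*s^2 + 152*I*s^2 + 210*s - 304*I*s - 420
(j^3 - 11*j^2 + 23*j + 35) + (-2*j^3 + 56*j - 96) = -j^3 - 11*j^2 + 79*j - 61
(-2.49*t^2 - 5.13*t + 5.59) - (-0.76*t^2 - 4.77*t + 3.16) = -1.73*t^2 - 0.36*t + 2.43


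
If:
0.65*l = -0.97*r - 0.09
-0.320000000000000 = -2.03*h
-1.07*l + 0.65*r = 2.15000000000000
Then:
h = 0.16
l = -1.47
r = 0.89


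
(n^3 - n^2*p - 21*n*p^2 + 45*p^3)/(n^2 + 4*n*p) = (n^3 - n^2*p - 21*n*p^2 + 45*p^3)/(n*(n + 4*p))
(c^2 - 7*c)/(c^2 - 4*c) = (c - 7)/(c - 4)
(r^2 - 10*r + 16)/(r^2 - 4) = (r - 8)/(r + 2)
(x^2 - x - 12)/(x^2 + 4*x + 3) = (x - 4)/(x + 1)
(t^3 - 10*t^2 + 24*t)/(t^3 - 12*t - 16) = t*(t - 6)/(t^2 + 4*t + 4)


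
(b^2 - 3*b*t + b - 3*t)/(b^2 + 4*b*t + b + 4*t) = (b - 3*t)/(b + 4*t)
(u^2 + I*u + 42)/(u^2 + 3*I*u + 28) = (u - 6*I)/(u - 4*I)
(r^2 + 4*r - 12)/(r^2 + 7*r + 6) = (r - 2)/(r + 1)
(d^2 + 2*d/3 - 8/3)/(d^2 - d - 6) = (d - 4/3)/(d - 3)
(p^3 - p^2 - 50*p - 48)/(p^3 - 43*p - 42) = (p - 8)/(p - 7)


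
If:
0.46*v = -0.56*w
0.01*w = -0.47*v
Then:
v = 0.00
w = 0.00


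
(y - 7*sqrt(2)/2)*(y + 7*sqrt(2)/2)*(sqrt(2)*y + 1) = sqrt(2)*y^3 + y^2 - 49*sqrt(2)*y/2 - 49/2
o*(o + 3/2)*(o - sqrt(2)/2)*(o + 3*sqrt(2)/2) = o^4 + sqrt(2)*o^3 + 3*o^3/2 - 3*o^2/2 + 3*sqrt(2)*o^2/2 - 9*o/4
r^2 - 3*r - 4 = (r - 4)*(r + 1)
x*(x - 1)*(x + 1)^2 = x^4 + x^3 - x^2 - x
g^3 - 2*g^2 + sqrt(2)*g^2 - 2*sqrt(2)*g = g*(g - 2)*(g + sqrt(2))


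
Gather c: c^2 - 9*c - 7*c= c^2 - 16*c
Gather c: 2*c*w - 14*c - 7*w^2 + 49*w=c*(2*w - 14) - 7*w^2 + 49*w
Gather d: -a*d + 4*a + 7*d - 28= 4*a + d*(7 - a) - 28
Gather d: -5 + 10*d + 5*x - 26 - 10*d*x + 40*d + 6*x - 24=d*(50 - 10*x) + 11*x - 55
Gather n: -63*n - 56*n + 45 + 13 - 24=34 - 119*n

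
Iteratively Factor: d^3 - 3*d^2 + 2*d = (d)*(d^2 - 3*d + 2) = d*(d - 2)*(d - 1)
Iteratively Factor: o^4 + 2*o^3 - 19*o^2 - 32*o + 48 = (o + 4)*(o^3 - 2*o^2 - 11*o + 12) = (o - 4)*(o + 4)*(o^2 + 2*o - 3) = (o - 4)*(o + 3)*(o + 4)*(o - 1)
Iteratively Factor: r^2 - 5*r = (r - 5)*(r)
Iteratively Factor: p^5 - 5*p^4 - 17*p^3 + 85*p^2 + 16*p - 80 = (p - 1)*(p^4 - 4*p^3 - 21*p^2 + 64*p + 80) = (p - 1)*(p + 4)*(p^3 - 8*p^2 + 11*p + 20) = (p - 4)*(p - 1)*(p + 4)*(p^2 - 4*p - 5) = (p - 4)*(p - 1)*(p + 1)*(p + 4)*(p - 5)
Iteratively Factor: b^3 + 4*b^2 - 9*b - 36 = (b - 3)*(b^2 + 7*b + 12) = (b - 3)*(b + 4)*(b + 3)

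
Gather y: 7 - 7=0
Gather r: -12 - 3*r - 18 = -3*r - 30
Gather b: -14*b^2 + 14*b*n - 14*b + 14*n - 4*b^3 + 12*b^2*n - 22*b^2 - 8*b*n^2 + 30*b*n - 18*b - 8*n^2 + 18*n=-4*b^3 + b^2*(12*n - 36) + b*(-8*n^2 + 44*n - 32) - 8*n^2 + 32*n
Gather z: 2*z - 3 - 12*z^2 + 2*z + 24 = -12*z^2 + 4*z + 21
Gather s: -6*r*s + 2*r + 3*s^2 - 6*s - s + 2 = 2*r + 3*s^2 + s*(-6*r - 7) + 2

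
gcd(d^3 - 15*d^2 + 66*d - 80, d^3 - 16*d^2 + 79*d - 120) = d^2 - 13*d + 40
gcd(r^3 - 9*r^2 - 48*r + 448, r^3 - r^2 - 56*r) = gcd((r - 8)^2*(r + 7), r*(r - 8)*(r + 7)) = r^2 - r - 56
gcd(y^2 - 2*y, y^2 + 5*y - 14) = y - 2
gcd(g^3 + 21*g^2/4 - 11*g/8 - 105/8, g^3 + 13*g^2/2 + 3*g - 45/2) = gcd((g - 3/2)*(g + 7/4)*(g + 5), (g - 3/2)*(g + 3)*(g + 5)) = g^2 + 7*g/2 - 15/2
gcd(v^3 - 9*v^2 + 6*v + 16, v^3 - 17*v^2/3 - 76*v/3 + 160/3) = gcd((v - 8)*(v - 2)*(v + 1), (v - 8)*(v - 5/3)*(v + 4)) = v - 8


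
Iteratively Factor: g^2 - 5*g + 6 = (g - 3)*(g - 2)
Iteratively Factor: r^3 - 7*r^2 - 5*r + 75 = (r - 5)*(r^2 - 2*r - 15) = (r - 5)*(r + 3)*(r - 5)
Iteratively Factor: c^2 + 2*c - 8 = (c + 4)*(c - 2)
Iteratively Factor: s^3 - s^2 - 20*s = (s - 5)*(s^2 + 4*s) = (s - 5)*(s + 4)*(s)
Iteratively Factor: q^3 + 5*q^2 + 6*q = (q + 2)*(q^2 + 3*q) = q*(q + 2)*(q + 3)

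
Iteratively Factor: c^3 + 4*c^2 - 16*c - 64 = (c + 4)*(c^2 - 16) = (c + 4)^2*(c - 4)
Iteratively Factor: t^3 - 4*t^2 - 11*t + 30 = (t - 5)*(t^2 + t - 6) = (t - 5)*(t - 2)*(t + 3)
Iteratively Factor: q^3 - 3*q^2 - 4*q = (q + 1)*(q^2 - 4*q) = q*(q + 1)*(q - 4)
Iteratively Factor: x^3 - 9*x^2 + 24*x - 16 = (x - 1)*(x^2 - 8*x + 16) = (x - 4)*(x - 1)*(x - 4)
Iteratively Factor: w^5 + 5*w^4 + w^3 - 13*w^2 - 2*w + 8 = (w - 1)*(w^4 + 6*w^3 + 7*w^2 - 6*w - 8) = (w - 1)*(w + 1)*(w^3 + 5*w^2 + 2*w - 8) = (w - 1)*(w + 1)*(w + 2)*(w^2 + 3*w - 4) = (w - 1)^2*(w + 1)*(w + 2)*(w + 4)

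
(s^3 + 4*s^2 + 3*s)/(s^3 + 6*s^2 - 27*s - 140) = s*(s^2 + 4*s + 3)/(s^3 + 6*s^2 - 27*s - 140)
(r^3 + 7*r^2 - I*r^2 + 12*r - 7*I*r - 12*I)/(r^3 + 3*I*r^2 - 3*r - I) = (r^3 + r^2*(7 - I) + r*(12 - 7*I) - 12*I)/(r^3 + 3*I*r^2 - 3*r - I)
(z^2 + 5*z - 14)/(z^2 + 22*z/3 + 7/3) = 3*(z - 2)/(3*z + 1)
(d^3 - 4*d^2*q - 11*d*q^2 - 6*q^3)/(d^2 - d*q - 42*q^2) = (-d^3 + 4*d^2*q + 11*d*q^2 + 6*q^3)/(-d^2 + d*q + 42*q^2)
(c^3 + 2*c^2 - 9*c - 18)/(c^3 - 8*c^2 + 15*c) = (c^2 + 5*c + 6)/(c*(c - 5))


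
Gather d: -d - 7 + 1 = -d - 6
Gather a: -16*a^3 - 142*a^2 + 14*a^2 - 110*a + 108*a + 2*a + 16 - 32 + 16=-16*a^3 - 128*a^2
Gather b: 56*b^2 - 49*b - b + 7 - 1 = 56*b^2 - 50*b + 6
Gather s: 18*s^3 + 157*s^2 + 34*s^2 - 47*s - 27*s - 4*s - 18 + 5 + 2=18*s^3 + 191*s^2 - 78*s - 11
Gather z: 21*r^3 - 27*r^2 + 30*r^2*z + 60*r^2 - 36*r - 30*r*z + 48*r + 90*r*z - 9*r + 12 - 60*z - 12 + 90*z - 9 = 21*r^3 + 33*r^2 + 3*r + z*(30*r^2 + 60*r + 30) - 9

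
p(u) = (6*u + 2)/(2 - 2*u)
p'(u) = 6/(2 - 2*u) + 2*(6*u + 2)/(2 - 2*u)^2 = 4/(u - 1)^2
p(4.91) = -4.02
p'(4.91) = 0.26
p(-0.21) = 0.31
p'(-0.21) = 2.73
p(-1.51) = -1.41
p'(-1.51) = 0.63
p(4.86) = -4.04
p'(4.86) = 0.27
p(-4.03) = -2.20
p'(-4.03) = 0.16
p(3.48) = -4.61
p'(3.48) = 0.65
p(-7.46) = -2.53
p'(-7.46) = 0.06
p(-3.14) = -2.03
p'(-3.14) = 0.23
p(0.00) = 1.00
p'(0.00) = 4.00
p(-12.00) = -2.69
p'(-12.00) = 0.02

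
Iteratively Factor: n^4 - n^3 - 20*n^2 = (n + 4)*(n^3 - 5*n^2) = n*(n + 4)*(n^2 - 5*n) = n*(n - 5)*(n + 4)*(n)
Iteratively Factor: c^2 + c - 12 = (c - 3)*(c + 4)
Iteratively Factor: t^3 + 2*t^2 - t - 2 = (t + 2)*(t^2 - 1) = (t + 1)*(t + 2)*(t - 1)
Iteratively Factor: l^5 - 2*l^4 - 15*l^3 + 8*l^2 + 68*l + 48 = (l - 3)*(l^4 + l^3 - 12*l^2 - 28*l - 16) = (l - 4)*(l - 3)*(l^3 + 5*l^2 + 8*l + 4) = (l - 4)*(l - 3)*(l + 1)*(l^2 + 4*l + 4) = (l - 4)*(l - 3)*(l + 1)*(l + 2)*(l + 2)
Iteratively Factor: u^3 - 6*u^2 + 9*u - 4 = (u - 1)*(u^2 - 5*u + 4) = (u - 4)*(u - 1)*(u - 1)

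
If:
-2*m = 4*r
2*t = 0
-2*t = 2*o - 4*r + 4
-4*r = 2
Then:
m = 1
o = -3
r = -1/2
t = 0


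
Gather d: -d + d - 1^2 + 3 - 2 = 0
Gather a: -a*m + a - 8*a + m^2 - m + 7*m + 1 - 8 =a*(-m - 7) + m^2 + 6*m - 7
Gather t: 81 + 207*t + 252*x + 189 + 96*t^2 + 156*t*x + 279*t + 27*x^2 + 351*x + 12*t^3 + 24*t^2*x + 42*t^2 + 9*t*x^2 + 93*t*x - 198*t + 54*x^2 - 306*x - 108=12*t^3 + t^2*(24*x + 138) + t*(9*x^2 + 249*x + 288) + 81*x^2 + 297*x + 162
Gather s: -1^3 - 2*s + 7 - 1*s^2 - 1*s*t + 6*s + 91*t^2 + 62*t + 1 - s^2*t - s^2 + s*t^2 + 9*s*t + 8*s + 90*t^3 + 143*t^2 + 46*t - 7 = s^2*(-t - 2) + s*(t^2 + 8*t + 12) + 90*t^3 + 234*t^2 + 108*t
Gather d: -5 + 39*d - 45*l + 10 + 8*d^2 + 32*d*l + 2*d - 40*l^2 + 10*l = 8*d^2 + d*(32*l + 41) - 40*l^2 - 35*l + 5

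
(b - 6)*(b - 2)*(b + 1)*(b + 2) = b^4 - 5*b^3 - 10*b^2 + 20*b + 24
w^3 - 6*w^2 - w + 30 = (w - 5)*(w - 3)*(w + 2)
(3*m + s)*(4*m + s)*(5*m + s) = 60*m^3 + 47*m^2*s + 12*m*s^2 + s^3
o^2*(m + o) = m*o^2 + o^3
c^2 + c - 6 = (c - 2)*(c + 3)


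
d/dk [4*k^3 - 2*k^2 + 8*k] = 12*k^2 - 4*k + 8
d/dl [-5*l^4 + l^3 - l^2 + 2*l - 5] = -20*l^3 + 3*l^2 - 2*l + 2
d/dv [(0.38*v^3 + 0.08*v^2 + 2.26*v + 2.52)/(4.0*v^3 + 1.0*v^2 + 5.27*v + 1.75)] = (0.0600000000000004*v^4 - 14.0748*v^3 - 30.0834*v^2 - 4.76*v - 9.3254)/(16.0*v^6 + 8.0*v^5 + 43.16*v^4 + 24.54*v^3 + 31.2729*v^2 + 18.445*v + 3.0625)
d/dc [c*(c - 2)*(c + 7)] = 3*c^2 + 10*c - 14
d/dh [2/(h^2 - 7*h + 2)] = 2*(7 - 2*h)/(h^2 - 7*h + 2)^2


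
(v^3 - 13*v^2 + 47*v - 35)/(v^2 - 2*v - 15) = (v^2 - 8*v + 7)/(v + 3)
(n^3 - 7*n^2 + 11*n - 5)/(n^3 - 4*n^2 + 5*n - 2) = (n - 5)/(n - 2)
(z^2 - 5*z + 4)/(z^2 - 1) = (z - 4)/(z + 1)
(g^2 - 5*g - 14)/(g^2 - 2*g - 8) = (g - 7)/(g - 4)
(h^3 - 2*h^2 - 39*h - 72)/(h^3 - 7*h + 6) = (h^2 - 5*h - 24)/(h^2 - 3*h + 2)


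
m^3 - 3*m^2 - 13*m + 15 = (m - 5)*(m - 1)*(m + 3)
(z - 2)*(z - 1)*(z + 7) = z^3 + 4*z^2 - 19*z + 14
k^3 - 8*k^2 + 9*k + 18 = (k - 6)*(k - 3)*(k + 1)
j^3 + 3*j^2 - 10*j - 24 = (j - 3)*(j + 2)*(j + 4)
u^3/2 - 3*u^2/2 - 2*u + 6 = (u/2 + 1)*(u - 3)*(u - 2)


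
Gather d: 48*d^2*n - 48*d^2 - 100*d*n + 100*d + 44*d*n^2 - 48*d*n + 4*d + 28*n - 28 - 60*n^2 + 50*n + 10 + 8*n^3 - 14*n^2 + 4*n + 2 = d^2*(48*n - 48) + d*(44*n^2 - 148*n + 104) + 8*n^3 - 74*n^2 + 82*n - 16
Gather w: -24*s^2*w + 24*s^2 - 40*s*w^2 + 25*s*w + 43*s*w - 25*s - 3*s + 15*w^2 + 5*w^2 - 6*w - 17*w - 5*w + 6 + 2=24*s^2 - 28*s + w^2*(20 - 40*s) + w*(-24*s^2 + 68*s - 28) + 8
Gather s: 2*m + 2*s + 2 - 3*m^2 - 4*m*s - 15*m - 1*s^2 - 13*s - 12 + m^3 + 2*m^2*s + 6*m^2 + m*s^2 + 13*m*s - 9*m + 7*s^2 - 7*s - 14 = m^3 + 3*m^2 - 22*m + s^2*(m + 6) + s*(2*m^2 + 9*m - 18) - 24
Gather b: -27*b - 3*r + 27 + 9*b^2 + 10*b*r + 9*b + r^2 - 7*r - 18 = 9*b^2 + b*(10*r - 18) + r^2 - 10*r + 9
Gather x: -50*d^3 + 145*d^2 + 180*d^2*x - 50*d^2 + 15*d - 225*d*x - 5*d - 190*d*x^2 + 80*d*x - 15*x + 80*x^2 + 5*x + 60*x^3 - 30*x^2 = -50*d^3 + 95*d^2 + 10*d + 60*x^3 + x^2*(50 - 190*d) + x*(180*d^2 - 145*d - 10)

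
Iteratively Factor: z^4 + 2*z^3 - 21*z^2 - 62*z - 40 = (z + 4)*(z^3 - 2*z^2 - 13*z - 10) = (z - 5)*(z + 4)*(z^2 + 3*z + 2) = (z - 5)*(z + 1)*(z + 4)*(z + 2)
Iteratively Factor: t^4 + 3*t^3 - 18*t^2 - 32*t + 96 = (t + 4)*(t^3 - t^2 - 14*t + 24) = (t - 3)*(t + 4)*(t^2 + 2*t - 8) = (t - 3)*(t - 2)*(t + 4)*(t + 4)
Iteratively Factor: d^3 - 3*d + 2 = (d - 1)*(d^2 + d - 2) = (d - 1)^2*(d + 2)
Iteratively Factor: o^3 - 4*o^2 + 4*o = (o - 2)*(o^2 - 2*o) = (o - 2)^2*(o)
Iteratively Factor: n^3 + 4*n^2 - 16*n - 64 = (n - 4)*(n^2 + 8*n + 16) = (n - 4)*(n + 4)*(n + 4)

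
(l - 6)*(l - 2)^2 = l^3 - 10*l^2 + 28*l - 24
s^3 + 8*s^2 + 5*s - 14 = (s - 1)*(s + 2)*(s + 7)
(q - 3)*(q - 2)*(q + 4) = q^3 - q^2 - 14*q + 24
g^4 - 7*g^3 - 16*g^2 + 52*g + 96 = (g - 8)*(g - 3)*(g + 2)^2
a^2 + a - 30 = (a - 5)*(a + 6)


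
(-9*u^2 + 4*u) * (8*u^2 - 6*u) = -72*u^4 + 86*u^3 - 24*u^2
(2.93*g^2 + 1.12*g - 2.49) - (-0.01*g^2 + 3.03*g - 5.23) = 2.94*g^2 - 1.91*g + 2.74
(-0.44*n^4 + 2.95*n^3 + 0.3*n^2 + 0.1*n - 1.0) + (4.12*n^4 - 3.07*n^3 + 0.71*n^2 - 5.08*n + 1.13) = 3.68*n^4 - 0.12*n^3 + 1.01*n^2 - 4.98*n + 0.13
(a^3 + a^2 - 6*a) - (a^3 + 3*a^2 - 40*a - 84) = -2*a^2 + 34*a + 84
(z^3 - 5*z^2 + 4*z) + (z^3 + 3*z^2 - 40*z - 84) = 2*z^3 - 2*z^2 - 36*z - 84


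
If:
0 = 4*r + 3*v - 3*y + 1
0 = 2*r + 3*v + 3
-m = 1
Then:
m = -1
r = 3*y/2 + 1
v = -y - 5/3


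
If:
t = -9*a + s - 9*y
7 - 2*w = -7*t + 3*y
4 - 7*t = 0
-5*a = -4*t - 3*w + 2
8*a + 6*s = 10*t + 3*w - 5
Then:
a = 477/7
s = -34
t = 4/7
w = 2383/21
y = -4535/63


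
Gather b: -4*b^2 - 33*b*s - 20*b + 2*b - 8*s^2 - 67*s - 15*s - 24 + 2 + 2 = -4*b^2 + b*(-33*s - 18) - 8*s^2 - 82*s - 20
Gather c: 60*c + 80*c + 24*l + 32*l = 140*c + 56*l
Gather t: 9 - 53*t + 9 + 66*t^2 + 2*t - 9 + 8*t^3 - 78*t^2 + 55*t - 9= 8*t^3 - 12*t^2 + 4*t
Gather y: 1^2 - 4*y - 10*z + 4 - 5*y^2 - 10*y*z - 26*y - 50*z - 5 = -5*y^2 + y*(-10*z - 30) - 60*z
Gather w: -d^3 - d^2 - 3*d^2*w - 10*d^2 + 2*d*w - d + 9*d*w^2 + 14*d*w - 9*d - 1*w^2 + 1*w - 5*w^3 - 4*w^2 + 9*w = -d^3 - 11*d^2 - 10*d - 5*w^3 + w^2*(9*d - 5) + w*(-3*d^2 + 16*d + 10)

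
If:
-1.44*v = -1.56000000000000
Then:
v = 1.08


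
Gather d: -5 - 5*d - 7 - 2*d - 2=-7*d - 14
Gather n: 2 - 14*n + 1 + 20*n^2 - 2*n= 20*n^2 - 16*n + 3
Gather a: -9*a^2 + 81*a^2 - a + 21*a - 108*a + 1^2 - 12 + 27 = 72*a^2 - 88*a + 16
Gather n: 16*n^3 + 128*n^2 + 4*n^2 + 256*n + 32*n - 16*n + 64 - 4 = 16*n^3 + 132*n^2 + 272*n + 60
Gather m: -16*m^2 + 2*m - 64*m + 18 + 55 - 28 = -16*m^2 - 62*m + 45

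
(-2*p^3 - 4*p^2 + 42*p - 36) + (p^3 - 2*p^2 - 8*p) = -p^3 - 6*p^2 + 34*p - 36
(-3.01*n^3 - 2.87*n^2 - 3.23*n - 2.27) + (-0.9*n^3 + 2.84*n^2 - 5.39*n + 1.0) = -3.91*n^3 - 0.0300000000000002*n^2 - 8.62*n - 1.27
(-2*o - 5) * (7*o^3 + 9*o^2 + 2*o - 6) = -14*o^4 - 53*o^3 - 49*o^2 + 2*o + 30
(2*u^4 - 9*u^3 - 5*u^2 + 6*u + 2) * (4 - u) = -2*u^5 + 17*u^4 - 31*u^3 - 26*u^2 + 22*u + 8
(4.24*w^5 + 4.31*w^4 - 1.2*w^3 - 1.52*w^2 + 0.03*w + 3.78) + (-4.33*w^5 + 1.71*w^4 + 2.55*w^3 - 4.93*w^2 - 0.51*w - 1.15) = -0.0899999999999999*w^5 + 6.02*w^4 + 1.35*w^3 - 6.45*w^2 - 0.48*w + 2.63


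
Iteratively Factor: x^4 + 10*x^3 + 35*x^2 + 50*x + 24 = (x + 1)*(x^3 + 9*x^2 + 26*x + 24) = (x + 1)*(x + 2)*(x^2 + 7*x + 12) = (x + 1)*(x + 2)*(x + 4)*(x + 3)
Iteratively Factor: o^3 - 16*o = (o + 4)*(o^2 - 4*o) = (o - 4)*(o + 4)*(o)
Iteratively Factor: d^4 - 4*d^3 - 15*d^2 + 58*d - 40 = (d - 5)*(d^3 + d^2 - 10*d + 8) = (d - 5)*(d - 2)*(d^2 + 3*d - 4) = (d - 5)*(d - 2)*(d + 4)*(d - 1)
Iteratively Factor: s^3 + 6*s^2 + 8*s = (s + 2)*(s^2 + 4*s) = s*(s + 2)*(s + 4)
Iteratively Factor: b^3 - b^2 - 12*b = (b - 4)*(b^2 + 3*b) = b*(b - 4)*(b + 3)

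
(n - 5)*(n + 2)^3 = n^4 + n^3 - 18*n^2 - 52*n - 40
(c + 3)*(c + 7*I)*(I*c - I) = I*c^3 - 7*c^2 + 2*I*c^2 - 14*c - 3*I*c + 21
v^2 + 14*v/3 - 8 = (v - 4/3)*(v + 6)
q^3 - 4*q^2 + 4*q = q*(q - 2)^2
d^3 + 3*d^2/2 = d^2*(d + 3/2)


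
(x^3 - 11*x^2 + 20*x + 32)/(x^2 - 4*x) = x - 7 - 8/x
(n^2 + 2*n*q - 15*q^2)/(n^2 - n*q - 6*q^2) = (n + 5*q)/(n + 2*q)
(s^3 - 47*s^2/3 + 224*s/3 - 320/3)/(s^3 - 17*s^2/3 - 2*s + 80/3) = (s - 8)/(s + 2)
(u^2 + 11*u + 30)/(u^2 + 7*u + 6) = (u + 5)/(u + 1)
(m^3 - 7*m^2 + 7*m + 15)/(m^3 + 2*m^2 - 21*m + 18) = (m^2 - 4*m - 5)/(m^2 + 5*m - 6)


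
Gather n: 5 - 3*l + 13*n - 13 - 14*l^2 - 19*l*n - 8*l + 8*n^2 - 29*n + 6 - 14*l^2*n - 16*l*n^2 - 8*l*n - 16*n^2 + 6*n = -14*l^2 - 11*l + n^2*(-16*l - 8) + n*(-14*l^2 - 27*l - 10) - 2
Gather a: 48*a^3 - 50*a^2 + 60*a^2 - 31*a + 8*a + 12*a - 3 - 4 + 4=48*a^3 + 10*a^2 - 11*a - 3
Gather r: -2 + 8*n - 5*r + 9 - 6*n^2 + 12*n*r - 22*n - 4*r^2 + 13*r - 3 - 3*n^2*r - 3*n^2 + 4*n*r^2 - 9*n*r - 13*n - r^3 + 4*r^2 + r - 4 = -9*n^2 + 4*n*r^2 - 27*n - r^3 + r*(-3*n^2 + 3*n + 9)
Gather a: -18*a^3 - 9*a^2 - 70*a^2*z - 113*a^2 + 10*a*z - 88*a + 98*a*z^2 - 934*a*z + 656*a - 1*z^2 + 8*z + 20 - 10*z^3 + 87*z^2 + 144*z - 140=-18*a^3 + a^2*(-70*z - 122) + a*(98*z^2 - 924*z + 568) - 10*z^3 + 86*z^2 + 152*z - 120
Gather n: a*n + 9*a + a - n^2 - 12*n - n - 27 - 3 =10*a - n^2 + n*(a - 13) - 30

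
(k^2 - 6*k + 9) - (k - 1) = k^2 - 7*k + 10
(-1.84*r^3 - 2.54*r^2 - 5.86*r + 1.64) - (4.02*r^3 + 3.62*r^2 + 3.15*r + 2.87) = -5.86*r^3 - 6.16*r^2 - 9.01*r - 1.23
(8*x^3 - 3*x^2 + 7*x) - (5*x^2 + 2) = 8*x^3 - 8*x^2 + 7*x - 2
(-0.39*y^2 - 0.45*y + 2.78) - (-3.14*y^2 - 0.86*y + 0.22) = 2.75*y^2 + 0.41*y + 2.56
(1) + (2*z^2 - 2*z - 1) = 2*z^2 - 2*z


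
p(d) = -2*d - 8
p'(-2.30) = -2.00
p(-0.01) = -7.98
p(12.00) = -32.00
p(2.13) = -12.26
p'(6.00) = -2.00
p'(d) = -2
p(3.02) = -14.04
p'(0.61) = -2.00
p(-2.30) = -3.40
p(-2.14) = -3.72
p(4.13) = -16.26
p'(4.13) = -2.00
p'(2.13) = -2.00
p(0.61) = -9.22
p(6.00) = -20.00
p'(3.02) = -2.00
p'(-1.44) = -2.00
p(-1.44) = -5.12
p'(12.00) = -2.00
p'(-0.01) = -2.00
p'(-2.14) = -2.00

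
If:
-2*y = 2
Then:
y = -1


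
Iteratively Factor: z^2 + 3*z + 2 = (z + 1)*(z + 2)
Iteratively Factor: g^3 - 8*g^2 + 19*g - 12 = (g - 4)*(g^2 - 4*g + 3) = (g - 4)*(g - 3)*(g - 1)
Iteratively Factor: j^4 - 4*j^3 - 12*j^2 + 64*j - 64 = (j - 4)*(j^3 - 12*j + 16) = (j - 4)*(j - 2)*(j^2 + 2*j - 8) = (j - 4)*(j - 2)*(j + 4)*(j - 2)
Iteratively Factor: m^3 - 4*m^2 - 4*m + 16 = (m - 2)*(m^2 - 2*m - 8) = (m - 2)*(m + 2)*(m - 4)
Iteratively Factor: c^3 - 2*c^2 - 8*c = (c - 4)*(c^2 + 2*c) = c*(c - 4)*(c + 2)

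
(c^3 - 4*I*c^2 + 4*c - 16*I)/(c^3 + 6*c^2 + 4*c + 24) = (c - 4*I)/(c + 6)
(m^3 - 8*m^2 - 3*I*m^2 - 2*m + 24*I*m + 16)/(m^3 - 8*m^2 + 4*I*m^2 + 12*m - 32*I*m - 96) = (m - I)/(m + 6*I)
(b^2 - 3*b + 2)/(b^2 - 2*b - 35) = (-b^2 + 3*b - 2)/(-b^2 + 2*b + 35)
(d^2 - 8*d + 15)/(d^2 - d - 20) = (d - 3)/(d + 4)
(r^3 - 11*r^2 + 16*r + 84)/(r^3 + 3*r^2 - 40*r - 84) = (r - 7)/(r + 7)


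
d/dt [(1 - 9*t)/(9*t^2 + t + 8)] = (-81*t^2 - 9*t + (9*t - 1)*(18*t + 1) - 72)/(9*t^2 + t + 8)^2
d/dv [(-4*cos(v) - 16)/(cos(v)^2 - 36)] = 4*(sin(v)^2 - 8*cos(v) - 37)*sin(v)/(cos(v)^2 - 36)^2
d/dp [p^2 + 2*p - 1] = 2*p + 2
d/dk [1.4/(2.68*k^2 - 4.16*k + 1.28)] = (5.824 - 7.504*k)/(2.68*k^2 - 4.16*k + 1.28)^2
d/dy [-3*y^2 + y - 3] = 1 - 6*y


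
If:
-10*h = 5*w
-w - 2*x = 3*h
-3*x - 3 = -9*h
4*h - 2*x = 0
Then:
No Solution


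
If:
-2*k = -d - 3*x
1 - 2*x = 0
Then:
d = 2*k - 3/2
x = 1/2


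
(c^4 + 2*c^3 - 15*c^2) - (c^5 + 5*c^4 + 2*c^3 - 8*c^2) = -c^5 - 4*c^4 - 7*c^2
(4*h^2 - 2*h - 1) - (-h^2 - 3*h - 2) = 5*h^2 + h + 1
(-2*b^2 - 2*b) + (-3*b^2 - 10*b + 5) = -5*b^2 - 12*b + 5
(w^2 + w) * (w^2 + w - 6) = w^4 + 2*w^3 - 5*w^2 - 6*w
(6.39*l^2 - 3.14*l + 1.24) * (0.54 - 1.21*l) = -7.7319*l^3 + 7.25*l^2 - 3.196*l + 0.6696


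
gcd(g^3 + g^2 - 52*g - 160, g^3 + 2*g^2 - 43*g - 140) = g^2 + 9*g + 20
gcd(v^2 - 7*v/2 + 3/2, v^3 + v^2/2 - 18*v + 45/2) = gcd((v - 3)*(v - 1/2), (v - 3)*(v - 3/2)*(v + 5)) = v - 3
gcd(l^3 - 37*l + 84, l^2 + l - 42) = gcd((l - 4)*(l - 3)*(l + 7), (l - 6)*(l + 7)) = l + 7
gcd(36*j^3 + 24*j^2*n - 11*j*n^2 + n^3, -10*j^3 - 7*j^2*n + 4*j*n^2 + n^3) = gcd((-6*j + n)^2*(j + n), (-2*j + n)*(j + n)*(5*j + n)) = j + n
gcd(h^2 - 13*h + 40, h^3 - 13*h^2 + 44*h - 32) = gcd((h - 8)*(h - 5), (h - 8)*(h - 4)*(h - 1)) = h - 8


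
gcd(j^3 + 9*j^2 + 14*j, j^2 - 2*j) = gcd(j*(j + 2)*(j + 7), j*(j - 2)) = j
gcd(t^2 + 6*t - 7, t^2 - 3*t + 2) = t - 1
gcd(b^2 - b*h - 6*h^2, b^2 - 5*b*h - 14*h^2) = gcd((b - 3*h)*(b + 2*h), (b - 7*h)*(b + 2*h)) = b + 2*h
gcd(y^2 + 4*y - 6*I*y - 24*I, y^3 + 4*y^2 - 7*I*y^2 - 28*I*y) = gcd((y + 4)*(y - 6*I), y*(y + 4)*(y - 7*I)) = y + 4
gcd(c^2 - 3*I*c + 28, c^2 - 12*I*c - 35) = c - 7*I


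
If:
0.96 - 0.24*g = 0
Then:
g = 4.00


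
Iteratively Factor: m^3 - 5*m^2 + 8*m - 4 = (m - 1)*(m^2 - 4*m + 4) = (m - 2)*(m - 1)*(m - 2)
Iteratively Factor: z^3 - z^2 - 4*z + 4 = (z - 2)*(z^2 + z - 2) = (z - 2)*(z + 2)*(z - 1)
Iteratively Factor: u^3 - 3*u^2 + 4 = (u - 2)*(u^2 - u - 2) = (u - 2)^2*(u + 1)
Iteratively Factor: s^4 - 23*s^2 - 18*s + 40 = (s + 2)*(s^3 - 2*s^2 - 19*s + 20) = (s - 5)*(s + 2)*(s^2 + 3*s - 4) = (s - 5)*(s + 2)*(s + 4)*(s - 1)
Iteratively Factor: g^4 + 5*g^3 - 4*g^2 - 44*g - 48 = (g - 3)*(g^3 + 8*g^2 + 20*g + 16) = (g - 3)*(g + 2)*(g^2 + 6*g + 8) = (g - 3)*(g + 2)^2*(g + 4)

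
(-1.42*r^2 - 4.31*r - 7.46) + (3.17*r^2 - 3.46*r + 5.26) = 1.75*r^2 - 7.77*r - 2.2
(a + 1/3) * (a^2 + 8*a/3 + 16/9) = a^3 + 3*a^2 + 8*a/3 + 16/27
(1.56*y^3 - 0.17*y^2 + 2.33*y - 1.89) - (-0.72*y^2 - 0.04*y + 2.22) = 1.56*y^3 + 0.55*y^2 + 2.37*y - 4.11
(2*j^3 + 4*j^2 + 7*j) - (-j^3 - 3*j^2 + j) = 3*j^3 + 7*j^2 + 6*j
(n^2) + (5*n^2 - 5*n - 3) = 6*n^2 - 5*n - 3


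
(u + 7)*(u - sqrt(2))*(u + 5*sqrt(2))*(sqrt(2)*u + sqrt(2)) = sqrt(2)*u^4 + 8*u^3 + 8*sqrt(2)*u^3 - 3*sqrt(2)*u^2 + 64*u^2 - 80*sqrt(2)*u + 56*u - 70*sqrt(2)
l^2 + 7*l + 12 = (l + 3)*(l + 4)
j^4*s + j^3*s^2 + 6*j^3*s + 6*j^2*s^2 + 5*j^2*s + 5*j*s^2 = j*(j + 5)*(j + s)*(j*s + s)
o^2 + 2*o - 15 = (o - 3)*(o + 5)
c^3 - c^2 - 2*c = c*(c - 2)*(c + 1)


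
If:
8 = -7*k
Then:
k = -8/7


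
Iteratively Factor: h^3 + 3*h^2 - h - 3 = (h - 1)*(h^2 + 4*h + 3) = (h - 1)*(h + 3)*(h + 1)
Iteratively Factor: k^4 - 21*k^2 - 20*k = (k + 1)*(k^3 - k^2 - 20*k) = (k - 5)*(k + 1)*(k^2 + 4*k) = k*(k - 5)*(k + 1)*(k + 4)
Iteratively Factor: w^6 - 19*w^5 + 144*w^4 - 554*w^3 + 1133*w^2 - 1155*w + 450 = (w - 2)*(w^5 - 17*w^4 + 110*w^3 - 334*w^2 + 465*w - 225) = (w - 5)*(w - 2)*(w^4 - 12*w^3 + 50*w^2 - 84*w + 45) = (w - 5)*(w - 2)*(w - 1)*(w^3 - 11*w^2 + 39*w - 45) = (w - 5)*(w - 3)*(w - 2)*(w - 1)*(w^2 - 8*w + 15) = (w - 5)^2*(w - 3)*(w - 2)*(w - 1)*(w - 3)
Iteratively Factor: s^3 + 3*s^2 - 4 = (s + 2)*(s^2 + s - 2) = (s + 2)^2*(s - 1)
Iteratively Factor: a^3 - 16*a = (a + 4)*(a^2 - 4*a) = (a - 4)*(a + 4)*(a)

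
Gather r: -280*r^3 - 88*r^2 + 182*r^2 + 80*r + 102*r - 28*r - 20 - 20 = -280*r^3 + 94*r^2 + 154*r - 40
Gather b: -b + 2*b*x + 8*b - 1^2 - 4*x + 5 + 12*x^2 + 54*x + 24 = b*(2*x + 7) + 12*x^2 + 50*x + 28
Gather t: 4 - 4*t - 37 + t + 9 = -3*t - 24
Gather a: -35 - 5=-40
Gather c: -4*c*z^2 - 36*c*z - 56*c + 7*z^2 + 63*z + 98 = c*(-4*z^2 - 36*z - 56) + 7*z^2 + 63*z + 98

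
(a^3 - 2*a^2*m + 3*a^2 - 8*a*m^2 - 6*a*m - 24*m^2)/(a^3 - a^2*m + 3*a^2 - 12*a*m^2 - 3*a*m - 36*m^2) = (a + 2*m)/(a + 3*m)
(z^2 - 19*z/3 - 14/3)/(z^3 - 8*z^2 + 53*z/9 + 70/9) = 3/(3*z - 5)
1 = 1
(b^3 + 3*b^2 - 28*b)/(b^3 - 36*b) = (b^2 + 3*b - 28)/(b^2 - 36)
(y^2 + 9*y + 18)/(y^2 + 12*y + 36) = (y + 3)/(y + 6)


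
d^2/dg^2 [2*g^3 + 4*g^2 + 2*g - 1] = 12*g + 8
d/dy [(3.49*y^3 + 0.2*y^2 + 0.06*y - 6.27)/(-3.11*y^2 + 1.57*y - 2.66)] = (-10.8539*y^4 + 10.9586*y^3 - 27.3496*y^2 - 40.0634*y + 9.6843)/(9.6721*y^4 - 9.7654*y^3 + 19.0101*y^2 - 8.3524*y + 7.0756)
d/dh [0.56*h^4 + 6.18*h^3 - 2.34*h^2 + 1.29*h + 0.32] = 2.24*h^3 + 18.54*h^2 - 4.68*h + 1.29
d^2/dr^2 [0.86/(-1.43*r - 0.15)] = -3.517228/(1.43*r + 0.15)^3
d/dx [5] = 0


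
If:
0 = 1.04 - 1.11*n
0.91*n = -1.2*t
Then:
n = 0.94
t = -0.71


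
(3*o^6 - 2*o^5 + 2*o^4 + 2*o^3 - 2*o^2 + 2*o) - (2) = 3*o^6 - 2*o^5 + 2*o^4 + 2*o^3 - 2*o^2 + 2*o - 2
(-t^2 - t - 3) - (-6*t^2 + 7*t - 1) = 5*t^2 - 8*t - 2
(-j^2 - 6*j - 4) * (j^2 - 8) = -j^4 - 6*j^3 + 4*j^2 + 48*j + 32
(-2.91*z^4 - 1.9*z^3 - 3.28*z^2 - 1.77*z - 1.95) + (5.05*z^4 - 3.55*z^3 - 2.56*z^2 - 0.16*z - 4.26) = 2.14*z^4 - 5.45*z^3 - 5.84*z^2 - 1.93*z - 6.21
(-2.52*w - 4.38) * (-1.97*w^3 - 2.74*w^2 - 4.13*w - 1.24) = 4.9644*w^4 + 15.5334*w^3 + 22.4088*w^2 + 21.2142*w + 5.4312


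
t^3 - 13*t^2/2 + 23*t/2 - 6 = (t - 4)*(t - 3/2)*(t - 1)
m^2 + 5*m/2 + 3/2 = (m + 1)*(m + 3/2)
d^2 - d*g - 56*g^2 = (d - 8*g)*(d + 7*g)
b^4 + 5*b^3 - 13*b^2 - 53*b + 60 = (b - 3)*(b - 1)*(b + 4)*(b + 5)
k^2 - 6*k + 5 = (k - 5)*(k - 1)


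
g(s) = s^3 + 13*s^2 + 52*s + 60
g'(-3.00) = 1.00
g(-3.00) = -6.00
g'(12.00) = 796.00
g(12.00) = 4284.00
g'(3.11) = 161.88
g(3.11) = 377.54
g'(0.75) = 73.19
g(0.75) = 106.73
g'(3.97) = 202.50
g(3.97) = 533.90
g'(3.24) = 167.73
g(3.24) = 398.96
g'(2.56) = 138.22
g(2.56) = 295.09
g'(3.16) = 164.12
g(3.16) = 385.69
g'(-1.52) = 19.41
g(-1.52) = 7.48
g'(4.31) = 219.79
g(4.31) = 605.67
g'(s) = 3*s^2 + 26*s + 52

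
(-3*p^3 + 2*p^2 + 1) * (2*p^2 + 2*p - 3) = -6*p^5 - 2*p^4 + 13*p^3 - 4*p^2 + 2*p - 3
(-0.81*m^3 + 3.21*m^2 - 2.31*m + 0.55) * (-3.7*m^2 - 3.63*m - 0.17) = 2.997*m^5 - 8.9367*m^4 - 2.9676*m^3 + 5.8046*m^2 - 1.6038*m - 0.0935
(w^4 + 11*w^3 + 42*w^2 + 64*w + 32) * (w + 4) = w^5 + 15*w^4 + 86*w^3 + 232*w^2 + 288*w + 128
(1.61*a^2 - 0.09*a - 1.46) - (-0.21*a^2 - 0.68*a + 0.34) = 1.82*a^2 + 0.59*a - 1.8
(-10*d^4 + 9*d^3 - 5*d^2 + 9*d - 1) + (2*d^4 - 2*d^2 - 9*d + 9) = -8*d^4 + 9*d^3 - 7*d^2 + 8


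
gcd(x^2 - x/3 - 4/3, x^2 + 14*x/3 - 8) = x - 4/3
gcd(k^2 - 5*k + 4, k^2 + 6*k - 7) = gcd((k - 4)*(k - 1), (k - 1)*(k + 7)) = k - 1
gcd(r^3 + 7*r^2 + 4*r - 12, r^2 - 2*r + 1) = r - 1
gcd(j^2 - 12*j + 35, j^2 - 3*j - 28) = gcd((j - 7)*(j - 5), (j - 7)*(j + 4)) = j - 7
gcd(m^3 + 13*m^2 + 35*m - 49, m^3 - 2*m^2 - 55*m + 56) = m^2 + 6*m - 7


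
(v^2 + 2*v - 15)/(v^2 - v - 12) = (-v^2 - 2*v + 15)/(-v^2 + v + 12)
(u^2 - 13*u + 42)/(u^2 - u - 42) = (u - 6)/(u + 6)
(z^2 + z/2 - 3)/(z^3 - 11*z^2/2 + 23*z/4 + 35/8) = 4*(2*z^2 + z - 6)/(8*z^3 - 44*z^2 + 46*z + 35)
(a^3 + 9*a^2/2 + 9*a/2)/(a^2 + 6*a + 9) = a*(2*a + 3)/(2*(a + 3))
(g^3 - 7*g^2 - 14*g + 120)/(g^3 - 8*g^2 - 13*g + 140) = (g - 6)/(g - 7)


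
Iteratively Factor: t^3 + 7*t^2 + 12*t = (t + 4)*(t^2 + 3*t) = t*(t + 4)*(t + 3)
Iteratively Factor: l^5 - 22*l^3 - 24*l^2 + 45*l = (l + 3)*(l^4 - 3*l^3 - 13*l^2 + 15*l) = (l - 5)*(l + 3)*(l^3 + 2*l^2 - 3*l) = (l - 5)*(l + 3)^2*(l^2 - l) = (l - 5)*(l - 1)*(l + 3)^2*(l)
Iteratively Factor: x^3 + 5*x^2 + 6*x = (x + 3)*(x^2 + 2*x) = (x + 2)*(x + 3)*(x)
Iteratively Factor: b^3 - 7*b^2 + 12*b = (b - 4)*(b^2 - 3*b) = b*(b - 4)*(b - 3)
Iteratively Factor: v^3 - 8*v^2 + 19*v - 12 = (v - 3)*(v^2 - 5*v + 4) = (v - 4)*(v - 3)*(v - 1)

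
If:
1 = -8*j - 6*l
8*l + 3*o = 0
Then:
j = 9*o/32 - 1/8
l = -3*o/8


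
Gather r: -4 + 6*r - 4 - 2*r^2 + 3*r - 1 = -2*r^2 + 9*r - 9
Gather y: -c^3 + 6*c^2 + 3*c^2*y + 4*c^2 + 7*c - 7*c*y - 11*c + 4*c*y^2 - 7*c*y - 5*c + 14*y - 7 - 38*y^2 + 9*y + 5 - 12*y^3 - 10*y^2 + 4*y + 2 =-c^3 + 10*c^2 - 9*c - 12*y^3 + y^2*(4*c - 48) + y*(3*c^2 - 14*c + 27)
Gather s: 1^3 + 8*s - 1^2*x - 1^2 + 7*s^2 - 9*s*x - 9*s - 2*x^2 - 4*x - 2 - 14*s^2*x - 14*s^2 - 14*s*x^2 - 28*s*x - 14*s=s^2*(-14*x - 7) + s*(-14*x^2 - 37*x - 15) - 2*x^2 - 5*x - 2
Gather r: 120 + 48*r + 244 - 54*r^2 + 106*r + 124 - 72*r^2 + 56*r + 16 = -126*r^2 + 210*r + 504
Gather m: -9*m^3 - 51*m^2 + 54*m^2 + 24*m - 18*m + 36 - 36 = -9*m^3 + 3*m^2 + 6*m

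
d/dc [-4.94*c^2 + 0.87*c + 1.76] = 0.87 - 9.88*c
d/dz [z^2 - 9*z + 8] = 2*z - 9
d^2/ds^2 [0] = 0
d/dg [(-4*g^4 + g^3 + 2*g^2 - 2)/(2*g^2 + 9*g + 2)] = 2*(-8*g^5 - 53*g^4 - 7*g^3 + 12*g^2 + 8*g + 9)/(4*g^4 + 36*g^3 + 89*g^2 + 36*g + 4)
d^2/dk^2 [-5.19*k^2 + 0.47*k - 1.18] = -10.3800000000000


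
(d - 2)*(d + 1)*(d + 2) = d^3 + d^2 - 4*d - 4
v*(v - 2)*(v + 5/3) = v^3 - v^2/3 - 10*v/3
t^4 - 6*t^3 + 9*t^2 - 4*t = t*(t - 4)*(t - 1)^2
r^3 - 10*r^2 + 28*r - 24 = (r - 6)*(r - 2)^2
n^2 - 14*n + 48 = (n - 8)*(n - 6)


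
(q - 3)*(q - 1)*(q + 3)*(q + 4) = q^4 + 3*q^3 - 13*q^2 - 27*q + 36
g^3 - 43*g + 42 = (g - 6)*(g - 1)*(g + 7)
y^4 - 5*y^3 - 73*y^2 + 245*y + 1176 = (y - 8)*(y - 7)*(y + 3)*(y + 7)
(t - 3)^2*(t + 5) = t^3 - t^2 - 21*t + 45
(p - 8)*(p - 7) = p^2 - 15*p + 56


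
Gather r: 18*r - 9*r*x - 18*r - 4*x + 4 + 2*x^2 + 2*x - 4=-9*r*x + 2*x^2 - 2*x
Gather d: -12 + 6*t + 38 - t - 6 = 5*t + 20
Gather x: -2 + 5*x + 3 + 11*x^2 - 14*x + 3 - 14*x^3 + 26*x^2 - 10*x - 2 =-14*x^3 + 37*x^2 - 19*x + 2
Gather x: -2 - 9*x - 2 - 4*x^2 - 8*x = -4*x^2 - 17*x - 4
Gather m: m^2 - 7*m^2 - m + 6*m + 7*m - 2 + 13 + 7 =-6*m^2 + 12*m + 18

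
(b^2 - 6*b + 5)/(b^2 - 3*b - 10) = (b - 1)/(b + 2)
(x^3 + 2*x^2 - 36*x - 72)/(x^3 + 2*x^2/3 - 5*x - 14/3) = 3*(x^2 - 36)/(3*x^2 - 4*x - 7)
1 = 1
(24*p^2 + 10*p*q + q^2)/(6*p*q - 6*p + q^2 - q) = (4*p + q)/(q - 1)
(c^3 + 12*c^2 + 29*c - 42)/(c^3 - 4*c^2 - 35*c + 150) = (c^2 + 6*c - 7)/(c^2 - 10*c + 25)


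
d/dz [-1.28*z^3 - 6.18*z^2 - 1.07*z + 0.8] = -3.84*z^2 - 12.36*z - 1.07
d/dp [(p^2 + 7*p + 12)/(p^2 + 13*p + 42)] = 6*(p^2 + 10*p + 23)/(p^4 + 26*p^3 + 253*p^2 + 1092*p + 1764)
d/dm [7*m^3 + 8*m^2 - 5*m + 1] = 21*m^2 + 16*m - 5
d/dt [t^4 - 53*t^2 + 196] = 4*t^3 - 106*t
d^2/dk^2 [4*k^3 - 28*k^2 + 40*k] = 24*k - 56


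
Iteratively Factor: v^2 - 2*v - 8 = (v - 4)*(v + 2)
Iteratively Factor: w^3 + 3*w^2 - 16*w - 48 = (w + 4)*(w^2 - w - 12) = (w + 3)*(w + 4)*(w - 4)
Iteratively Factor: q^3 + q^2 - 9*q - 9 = (q - 3)*(q^2 + 4*q + 3) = (q - 3)*(q + 1)*(q + 3)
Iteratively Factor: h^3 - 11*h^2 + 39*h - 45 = (h - 3)*(h^2 - 8*h + 15) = (h - 5)*(h - 3)*(h - 3)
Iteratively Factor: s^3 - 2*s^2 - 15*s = (s)*(s^2 - 2*s - 15) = s*(s - 5)*(s + 3)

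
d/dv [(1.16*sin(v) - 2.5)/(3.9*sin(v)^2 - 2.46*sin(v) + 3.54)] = (-4.524*sin(v)^2 + 19.5*sin(v) - 2.0436)*cos(v)/(15.21*sin(v)^4 - 19.188*sin(v)^3 + 33.6636*sin(v)^2 - 17.4168*sin(v) + 12.5316)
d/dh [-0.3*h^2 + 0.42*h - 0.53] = 0.42 - 0.6*h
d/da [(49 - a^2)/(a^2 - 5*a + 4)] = (5*a^2 - 106*a + 245)/(a^4 - 10*a^3 + 33*a^2 - 40*a + 16)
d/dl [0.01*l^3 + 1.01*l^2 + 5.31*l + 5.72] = 0.03*l^2 + 2.02*l + 5.31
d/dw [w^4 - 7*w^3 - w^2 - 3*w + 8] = 4*w^3 - 21*w^2 - 2*w - 3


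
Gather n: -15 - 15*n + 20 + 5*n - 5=-10*n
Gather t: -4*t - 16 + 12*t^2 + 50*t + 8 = 12*t^2 + 46*t - 8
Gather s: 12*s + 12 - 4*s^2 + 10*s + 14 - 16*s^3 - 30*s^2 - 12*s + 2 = -16*s^3 - 34*s^2 + 10*s + 28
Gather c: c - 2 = c - 2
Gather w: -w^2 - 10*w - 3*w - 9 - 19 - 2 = -w^2 - 13*w - 30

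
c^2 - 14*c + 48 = (c - 8)*(c - 6)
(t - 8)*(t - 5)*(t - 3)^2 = t^4 - 19*t^3 + 127*t^2 - 357*t + 360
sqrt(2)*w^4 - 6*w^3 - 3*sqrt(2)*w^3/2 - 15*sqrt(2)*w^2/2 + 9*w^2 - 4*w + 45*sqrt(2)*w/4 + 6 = (w - 3/2)*(w - 4*sqrt(2))*(w + sqrt(2)/2)*(sqrt(2)*w + 1)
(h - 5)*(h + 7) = h^2 + 2*h - 35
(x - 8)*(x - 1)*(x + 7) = x^3 - 2*x^2 - 55*x + 56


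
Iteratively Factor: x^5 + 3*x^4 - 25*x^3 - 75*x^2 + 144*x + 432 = (x + 4)*(x^4 - x^3 - 21*x^2 + 9*x + 108) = (x - 3)*(x + 4)*(x^3 + 2*x^2 - 15*x - 36) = (x - 3)*(x + 3)*(x + 4)*(x^2 - x - 12) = (x - 3)*(x + 3)^2*(x + 4)*(x - 4)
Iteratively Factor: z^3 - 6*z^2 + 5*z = (z - 1)*(z^2 - 5*z) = z*(z - 1)*(z - 5)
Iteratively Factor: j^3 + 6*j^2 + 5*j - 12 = (j - 1)*(j^2 + 7*j + 12) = (j - 1)*(j + 4)*(j + 3)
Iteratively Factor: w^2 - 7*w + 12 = (w - 4)*(w - 3)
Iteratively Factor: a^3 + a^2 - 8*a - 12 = (a - 3)*(a^2 + 4*a + 4) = (a - 3)*(a + 2)*(a + 2)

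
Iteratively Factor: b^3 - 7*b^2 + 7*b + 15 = (b - 5)*(b^2 - 2*b - 3) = (b - 5)*(b - 3)*(b + 1)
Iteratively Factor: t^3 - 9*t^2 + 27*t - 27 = (t - 3)*(t^2 - 6*t + 9) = (t - 3)^2*(t - 3)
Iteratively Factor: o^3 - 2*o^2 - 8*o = (o)*(o^2 - 2*o - 8) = o*(o + 2)*(o - 4)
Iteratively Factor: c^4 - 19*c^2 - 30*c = (c)*(c^3 - 19*c - 30) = c*(c + 3)*(c^2 - 3*c - 10) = c*(c + 2)*(c + 3)*(c - 5)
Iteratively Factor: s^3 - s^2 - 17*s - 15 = (s + 3)*(s^2 - 4*s - 5) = (s + 1)*(s + 3)*(s - 5)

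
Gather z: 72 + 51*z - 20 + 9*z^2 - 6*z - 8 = 9*z^2 + 45*z + 44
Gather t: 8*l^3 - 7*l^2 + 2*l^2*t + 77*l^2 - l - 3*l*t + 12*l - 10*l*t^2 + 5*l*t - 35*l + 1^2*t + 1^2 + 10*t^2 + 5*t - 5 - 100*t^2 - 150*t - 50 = 8*l^3 + 70*l^2 - 24*l + t^2*(-10*l - 90) + t*(2*l^2 + 2*l - 144) - 54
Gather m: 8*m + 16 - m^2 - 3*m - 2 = -m^2 + 5*m + 14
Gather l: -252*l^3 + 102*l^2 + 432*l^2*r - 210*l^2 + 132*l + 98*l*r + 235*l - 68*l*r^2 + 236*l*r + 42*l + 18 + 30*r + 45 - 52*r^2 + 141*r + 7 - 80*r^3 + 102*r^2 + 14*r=-252*l^3 + l^2*(432*r - 108) + l*(-68*r^2 + 334*r + 409) - 80*r^3 + 50*r^2 + 185*r + 70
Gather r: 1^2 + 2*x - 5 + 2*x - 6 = 4*x - 10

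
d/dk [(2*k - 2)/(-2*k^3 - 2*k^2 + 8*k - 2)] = (-k^3 - k^2 + 4*k + (k - 1)*(3*k^2 + 2*k - 4) - 1)/(k^3 + k^2 - 4*k + 1)^2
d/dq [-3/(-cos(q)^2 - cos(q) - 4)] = 3*(2*cos(q) + 1)*sin(q)/(cos(q)^2 + cos(q) + 4)^2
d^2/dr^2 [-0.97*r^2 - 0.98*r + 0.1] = -1.94000000000000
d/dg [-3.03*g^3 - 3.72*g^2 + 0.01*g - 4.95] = -9.09*g^2 - 7.44*g + 0.01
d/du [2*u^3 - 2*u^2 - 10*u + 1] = 6*u^2 - 4*u - 10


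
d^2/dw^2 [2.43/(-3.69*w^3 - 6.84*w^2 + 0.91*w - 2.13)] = ((53.8002*w + 33.2424)*(3.69*w^3 + 6.84*w^2 - 0.91*w + 2.13) - 2.43*(11.07*w^2 + 13.68*w - 0.91)*(22.14*w^2 + 27.36*w - 1.82))/(3.69*w^3 + 6.84*w^2 - 0.91*w + 2.13)^3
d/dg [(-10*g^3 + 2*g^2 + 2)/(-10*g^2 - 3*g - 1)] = 2*(50*g^4 + 30*g^3 + 12*g^2 + 18*g + 3)/(100*g^4 + 60*g^3 + 29*g^2 + 6*g + 1)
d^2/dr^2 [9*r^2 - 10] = 18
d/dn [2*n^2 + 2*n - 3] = 4*n + 2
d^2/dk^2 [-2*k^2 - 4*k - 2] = -4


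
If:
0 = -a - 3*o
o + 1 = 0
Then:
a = 3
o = -1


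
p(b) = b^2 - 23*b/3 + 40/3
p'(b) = 2*b - 23/3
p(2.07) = 1.75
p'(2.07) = -3.53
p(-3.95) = 59.22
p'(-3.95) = -15.57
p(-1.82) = 30.60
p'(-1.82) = -11.31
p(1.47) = 4.22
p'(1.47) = -4.73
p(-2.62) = 40.28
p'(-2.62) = -12.91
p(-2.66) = 40.80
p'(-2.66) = -12.99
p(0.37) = 10.63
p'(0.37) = -6.93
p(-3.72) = 55.69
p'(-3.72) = -15.11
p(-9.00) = 163.33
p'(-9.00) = -25.67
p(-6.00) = 95.33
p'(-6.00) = -19.67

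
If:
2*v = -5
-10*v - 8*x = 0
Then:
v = -5/2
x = 25/8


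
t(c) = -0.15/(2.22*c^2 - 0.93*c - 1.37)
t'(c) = -0.15*(0.93 - 4.44*c)/(2.22*c^2 - 0.93*c - 1.37)^2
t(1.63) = -0.05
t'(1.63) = 0.10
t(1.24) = -0.17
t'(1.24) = 0.87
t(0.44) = 0.11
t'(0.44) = 0.08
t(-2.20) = -0.01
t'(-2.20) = -0.01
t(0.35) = 0.11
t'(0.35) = 0.05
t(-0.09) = 0.12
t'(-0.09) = -0.12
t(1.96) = -0.03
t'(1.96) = 0.04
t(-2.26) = -0.01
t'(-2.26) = -0.01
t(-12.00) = -0.00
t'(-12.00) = -0.00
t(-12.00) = -0.00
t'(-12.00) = -0.00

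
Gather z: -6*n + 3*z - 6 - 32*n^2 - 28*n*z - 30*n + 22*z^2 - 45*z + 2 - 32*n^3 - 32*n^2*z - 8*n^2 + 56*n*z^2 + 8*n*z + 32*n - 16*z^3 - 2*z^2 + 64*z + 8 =-32*n^3 - 40*n^2 - 4*n - 16*z^3 + z^2*(56*n + 20) + z*(-32*n^2 - 20*n + 22) + 4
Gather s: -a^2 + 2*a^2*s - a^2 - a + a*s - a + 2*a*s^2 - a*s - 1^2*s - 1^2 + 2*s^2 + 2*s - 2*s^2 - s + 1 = 2*a^2*s - 2*a^2 + 2*a*s^2 - 2*a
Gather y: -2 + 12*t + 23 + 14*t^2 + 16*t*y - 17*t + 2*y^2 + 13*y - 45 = 14*t^2 - 5*t + 2*y^2 + y*(16*t + 13) - 24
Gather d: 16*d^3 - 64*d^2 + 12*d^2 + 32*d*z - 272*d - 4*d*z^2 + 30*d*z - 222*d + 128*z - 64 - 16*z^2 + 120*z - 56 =16*d^3 - 52*d^2 + d*(-4*z^2 + 62*z - 494) - 16*z^2 + 248*z - 120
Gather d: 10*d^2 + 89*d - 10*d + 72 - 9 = 10*d^2 + 79*d + 63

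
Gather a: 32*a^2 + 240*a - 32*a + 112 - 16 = 32*a^2 + 208*a + 96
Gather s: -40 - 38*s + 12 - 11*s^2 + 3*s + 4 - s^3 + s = -s^3 - 11*s^2 - 34*s - 24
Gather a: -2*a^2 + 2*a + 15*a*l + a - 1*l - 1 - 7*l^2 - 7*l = -2*a^2 + a*(15*l + 3) - 7*l^2 - 8*l - 1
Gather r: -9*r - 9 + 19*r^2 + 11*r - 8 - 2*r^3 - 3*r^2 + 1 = -2*r^3 + 16*r^2 + 2*r - 16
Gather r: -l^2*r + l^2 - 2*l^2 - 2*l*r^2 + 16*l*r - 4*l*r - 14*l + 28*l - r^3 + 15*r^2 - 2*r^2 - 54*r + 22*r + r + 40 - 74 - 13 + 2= -l^2 + 14*l - r^3 + r^2*(13 - 2*l) + r*(-l^2 + 12*l - 31) - 45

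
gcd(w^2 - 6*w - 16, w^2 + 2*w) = w + 2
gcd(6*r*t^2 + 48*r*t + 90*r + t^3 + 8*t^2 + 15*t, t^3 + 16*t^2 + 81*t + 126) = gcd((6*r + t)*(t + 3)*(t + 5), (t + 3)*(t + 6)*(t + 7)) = t + 3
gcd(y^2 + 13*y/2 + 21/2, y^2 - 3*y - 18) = y + 3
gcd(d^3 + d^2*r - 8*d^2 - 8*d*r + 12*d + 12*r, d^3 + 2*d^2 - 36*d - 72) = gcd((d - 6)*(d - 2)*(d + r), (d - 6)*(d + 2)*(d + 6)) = d - 6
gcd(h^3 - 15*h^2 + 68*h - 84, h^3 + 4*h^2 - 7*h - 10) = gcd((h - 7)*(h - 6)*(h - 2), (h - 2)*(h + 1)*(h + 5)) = h - 2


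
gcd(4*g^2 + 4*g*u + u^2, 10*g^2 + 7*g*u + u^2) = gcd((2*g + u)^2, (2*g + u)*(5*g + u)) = 2*g + u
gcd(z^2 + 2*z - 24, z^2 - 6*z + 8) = z - 4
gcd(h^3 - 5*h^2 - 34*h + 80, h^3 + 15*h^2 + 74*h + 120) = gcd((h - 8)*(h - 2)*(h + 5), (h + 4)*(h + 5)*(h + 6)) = h + 5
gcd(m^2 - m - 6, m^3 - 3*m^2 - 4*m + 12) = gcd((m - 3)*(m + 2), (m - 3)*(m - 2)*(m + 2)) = m^2 - m - 6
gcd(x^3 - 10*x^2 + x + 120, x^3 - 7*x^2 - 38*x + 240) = x^2 - 13*x + 40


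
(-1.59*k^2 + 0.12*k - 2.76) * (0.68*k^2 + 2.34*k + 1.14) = -1.0812*k^4 - 3.639*k^3 - 3.4086*k^2 - 6.3216*k - 3.1464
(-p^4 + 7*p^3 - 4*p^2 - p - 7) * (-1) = p^4 - 7*p^3 + 4*p^2 + p + 7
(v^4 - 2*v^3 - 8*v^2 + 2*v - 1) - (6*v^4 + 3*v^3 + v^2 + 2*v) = -5*v^4 - 5*v^3 - 9*v^2 - 1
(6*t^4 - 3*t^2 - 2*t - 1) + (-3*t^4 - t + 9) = 3*t^4 - 3*t^2 - 3*t + 8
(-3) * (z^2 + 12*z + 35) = -3*z^2 - 36*z - 105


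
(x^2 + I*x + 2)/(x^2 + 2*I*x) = (x - I)/x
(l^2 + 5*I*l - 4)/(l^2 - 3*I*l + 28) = (l + I)/(l - 7*I)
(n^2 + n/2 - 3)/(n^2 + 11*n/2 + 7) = (2*n - 3)/(2*n + 7)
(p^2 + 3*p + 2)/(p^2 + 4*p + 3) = (p + 2)/(p + 3)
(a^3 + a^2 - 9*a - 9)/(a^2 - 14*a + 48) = (a^3 + a^2 - 9*a - 9)/(a^2 - 14*a + 48)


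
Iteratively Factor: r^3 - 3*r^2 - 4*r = (r - 4)*(r^2 + r) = r*(r - 4)*(r + 1)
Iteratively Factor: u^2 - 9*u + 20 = (u - 5)*(u - 4)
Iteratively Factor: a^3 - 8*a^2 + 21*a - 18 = (a - 2)*(a^2 - 6*a + 9) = (a - 3)*(a - 2)*(a - 3)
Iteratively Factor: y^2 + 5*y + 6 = (y + 3)*(y + 2)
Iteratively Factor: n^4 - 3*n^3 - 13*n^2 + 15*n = (n - 5)*(n^3 + 2*n^2 - 3*n) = (n - 5)*(n - 1)*(n^2 + 3*n) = (n - 5)*(n - 1)*(n + 3)*(n)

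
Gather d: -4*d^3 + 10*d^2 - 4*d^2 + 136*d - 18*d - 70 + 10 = -4*d^3 + 6*d^2 + 118*d - 60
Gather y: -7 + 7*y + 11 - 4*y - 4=3*y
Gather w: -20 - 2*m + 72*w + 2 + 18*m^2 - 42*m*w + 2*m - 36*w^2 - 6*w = 18*m^2 - 36*w^2 + w*(66 - 42*m) - 18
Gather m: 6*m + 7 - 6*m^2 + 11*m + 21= -6*m^2 + 17*m + 28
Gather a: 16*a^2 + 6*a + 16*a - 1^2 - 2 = 16*a^2 + 22*a - 3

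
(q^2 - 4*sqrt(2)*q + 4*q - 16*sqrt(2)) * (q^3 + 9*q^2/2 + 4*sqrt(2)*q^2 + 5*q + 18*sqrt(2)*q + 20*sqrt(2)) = q^5 + 17*q^4/2 - 9*q^3 - 252*q^2 - 736*q - 640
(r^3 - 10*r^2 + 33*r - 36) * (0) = 0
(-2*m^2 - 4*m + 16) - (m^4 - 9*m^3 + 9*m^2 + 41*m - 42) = -m^4 + 9*m^3 - 11*m^2 - 45*m + 58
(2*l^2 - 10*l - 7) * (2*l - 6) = 4*l^3 - 32*l^2 + 46*l + 42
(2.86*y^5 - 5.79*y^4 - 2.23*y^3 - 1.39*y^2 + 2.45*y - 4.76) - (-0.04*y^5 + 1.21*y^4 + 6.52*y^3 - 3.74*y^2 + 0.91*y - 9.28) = 2.9*y^5 - 7.0*y^4 - 8.75*y^3 + 2.35*y^2 + 1.54*y + 4.52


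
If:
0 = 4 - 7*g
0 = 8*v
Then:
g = 4/7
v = 0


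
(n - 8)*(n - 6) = n^2 - 14*n + 48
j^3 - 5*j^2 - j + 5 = (j - 5)*(j - 1)*(j + 1)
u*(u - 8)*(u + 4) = u^3 - 4*u^2 - 32*u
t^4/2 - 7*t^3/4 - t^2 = t^2*(t/2 + 1/4)*(t - 4)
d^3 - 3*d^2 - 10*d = d*(d - 5)*(d + 2)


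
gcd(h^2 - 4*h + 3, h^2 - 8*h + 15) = h - 3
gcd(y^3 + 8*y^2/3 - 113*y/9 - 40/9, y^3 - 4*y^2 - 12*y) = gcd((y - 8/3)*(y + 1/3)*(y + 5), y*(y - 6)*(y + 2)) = 1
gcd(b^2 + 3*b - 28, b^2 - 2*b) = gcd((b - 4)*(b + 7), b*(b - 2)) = 1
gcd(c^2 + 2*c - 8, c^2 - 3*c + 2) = c - 2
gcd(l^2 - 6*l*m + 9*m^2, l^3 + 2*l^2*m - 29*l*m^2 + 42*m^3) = l - 3*m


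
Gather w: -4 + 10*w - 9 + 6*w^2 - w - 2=6*w^2 + 9*w - 15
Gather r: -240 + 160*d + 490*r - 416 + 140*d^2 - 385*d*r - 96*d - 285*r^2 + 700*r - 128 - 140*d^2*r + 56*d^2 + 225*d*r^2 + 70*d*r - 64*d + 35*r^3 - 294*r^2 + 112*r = 196*d^2 + 35*r^3 + r^2*(225*d - 579) + r*(-140*d^2 - 315*d + 1302) - 784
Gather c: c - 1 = c - 1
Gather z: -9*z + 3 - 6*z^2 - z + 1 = -6*z^2 - 10*z + 4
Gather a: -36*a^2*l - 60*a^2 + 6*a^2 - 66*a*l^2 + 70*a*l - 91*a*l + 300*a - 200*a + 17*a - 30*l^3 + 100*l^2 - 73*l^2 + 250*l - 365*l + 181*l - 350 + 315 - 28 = a^2*(-36*l - 54) + a*(-66*l^2 - 21*l + 117) - 30*l^3 + 27*l^2 + 66*l - 63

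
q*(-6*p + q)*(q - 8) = -6*p*q^2 + 48*p*q + q^3 - 8*q^2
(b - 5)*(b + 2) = b^2 - 3*b - 10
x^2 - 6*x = x*(x - 6)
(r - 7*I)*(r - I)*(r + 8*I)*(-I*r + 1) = -I*r^4 + r^3 - 57*I*r^2 + r - 56*I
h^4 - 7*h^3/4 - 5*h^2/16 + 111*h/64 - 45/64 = (h - 5/4)*(h - 3/4)^2*(h + 1)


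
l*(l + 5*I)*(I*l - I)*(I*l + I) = -l^4 - 5*I*l^3 + l^2 + 5*I*l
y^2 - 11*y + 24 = (y - 8)*(y - 3)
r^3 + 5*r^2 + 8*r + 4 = (r + 1)*(r + 2)^2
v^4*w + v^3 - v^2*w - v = v*(v - 1)*(v + 1)*(v*w + 1)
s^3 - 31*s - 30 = (s - 6)*(s + 1)*(s + 5)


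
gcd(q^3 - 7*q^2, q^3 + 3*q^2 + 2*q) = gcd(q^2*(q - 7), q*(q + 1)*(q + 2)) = q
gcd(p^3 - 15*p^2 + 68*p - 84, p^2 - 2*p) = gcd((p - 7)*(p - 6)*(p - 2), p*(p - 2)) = p - 2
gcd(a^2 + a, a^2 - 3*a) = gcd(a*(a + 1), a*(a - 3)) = a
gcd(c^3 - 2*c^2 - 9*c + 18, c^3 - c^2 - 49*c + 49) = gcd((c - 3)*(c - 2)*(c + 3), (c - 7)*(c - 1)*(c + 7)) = 1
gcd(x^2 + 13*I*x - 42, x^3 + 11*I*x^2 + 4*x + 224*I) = x + 7*I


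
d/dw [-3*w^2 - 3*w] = -6*w - 3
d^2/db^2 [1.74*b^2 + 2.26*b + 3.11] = 3.48000000000000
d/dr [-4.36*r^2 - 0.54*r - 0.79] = -8.72*r - 0.54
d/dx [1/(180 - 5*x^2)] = 2*x/(5*(x^2 - 36)^2)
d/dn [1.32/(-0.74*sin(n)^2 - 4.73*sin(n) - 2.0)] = (1.9536*sin(n) + 6.2436)*cos(n)/(0.74*sin(n)^2 + 4.73*sin(n) + 2.0)^2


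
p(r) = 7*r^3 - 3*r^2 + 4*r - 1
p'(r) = 21*r^2 - 6*r + 4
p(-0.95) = -13.51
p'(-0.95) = 28.65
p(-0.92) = -12.67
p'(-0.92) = 27.29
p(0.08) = -0.70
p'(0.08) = 3.65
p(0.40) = 0.57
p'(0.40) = 4.96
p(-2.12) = -89.66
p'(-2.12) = 111.10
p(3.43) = 259.90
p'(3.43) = 230.48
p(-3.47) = -343.48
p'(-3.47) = 277.68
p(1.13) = 9.79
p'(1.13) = 24.03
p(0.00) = -1.00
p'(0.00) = 4.00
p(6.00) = 1427.00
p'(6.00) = 724.00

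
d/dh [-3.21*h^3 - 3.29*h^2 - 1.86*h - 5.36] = -9.63*h^2 - 6.58*h - 1.86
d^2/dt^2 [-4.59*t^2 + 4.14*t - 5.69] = -9.18000000000000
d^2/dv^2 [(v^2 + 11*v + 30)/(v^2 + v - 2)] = 4*(5*v^3 + 48*v^2 + 78*v + 58)/(v^6 + 3*v^5 - 3*v^4 - 11*v^3 + 6*v^2 + 12*v - 8)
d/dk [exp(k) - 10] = exp(k)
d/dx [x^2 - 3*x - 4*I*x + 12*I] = 2*x - 3 - 4*I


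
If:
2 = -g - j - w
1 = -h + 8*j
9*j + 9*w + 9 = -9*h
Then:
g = -8*w/9 - 2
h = -8*w/9 - 1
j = -w/9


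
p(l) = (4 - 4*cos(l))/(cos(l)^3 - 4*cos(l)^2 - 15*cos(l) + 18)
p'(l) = (4 - 4*cos(l))*(3*sin(l)*cos(l)^2 - 8*sin(l)*cos(l) - 15*sin(l))/(cos(l)^3 - 4*cos(l)^2 - 15*cos(l) + 18)^2 + 4*sin(l)/(cos(l)^3 - 4*cos(l)^2 - 15*cos(l) + 18)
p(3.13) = 0.29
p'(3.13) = 0.00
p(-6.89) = 0.20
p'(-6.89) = -0.01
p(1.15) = 0.21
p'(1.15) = 0.02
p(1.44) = 0.22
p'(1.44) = 0.03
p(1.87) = 0.23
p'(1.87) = 0.05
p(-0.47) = 0.20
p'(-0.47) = -0.01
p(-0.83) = 0.20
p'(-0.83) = -0.01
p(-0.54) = 0.20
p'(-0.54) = -0.01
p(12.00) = 0.20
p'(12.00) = -0.00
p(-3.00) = 0.28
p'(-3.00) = -0.01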